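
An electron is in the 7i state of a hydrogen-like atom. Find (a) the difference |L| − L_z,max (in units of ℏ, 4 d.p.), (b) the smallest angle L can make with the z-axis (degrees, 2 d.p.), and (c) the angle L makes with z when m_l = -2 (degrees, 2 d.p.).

|L|−L_z,max ≈ 0.4807ℏ; θ_min ≈ 22.21°; θ(m_l=-2) ≈ 107.98°

7i means n = 7, l = 6.
|L| − L_z,max = (√42 − 6)ℏ ≈ 0.4807ℏ.
cos θ_min = 6/√42, so θ_min ≈ 22.21°.
For m_l = -2: cos θ = -2/√42, θ ≈ 107.98°.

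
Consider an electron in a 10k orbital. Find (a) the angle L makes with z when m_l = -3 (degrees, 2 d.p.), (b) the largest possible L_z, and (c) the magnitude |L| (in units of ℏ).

The 10k subshell has l = 7.
For m_l = -3: cos θ = -3/√56, θ ≈ 113.63°.
L_z,max = lℏ = 7ℏ.
|L| = ℏ√(7·8) = 2√14 ℏ ≈ 7.483ℏ.

θ(m_l=-3) ≈ 113.63°; L_z,max = 7ℏ; |L| = 2√14 ℏ ≈ 7.483ℏ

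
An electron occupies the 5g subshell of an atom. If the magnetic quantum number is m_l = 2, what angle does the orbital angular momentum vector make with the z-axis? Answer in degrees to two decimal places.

The 5g subshell has l = 4.
|L| = √(l(l+1)) ℏ = 2√5 ℏ.
L_z = m_l ℏ = 2ℏ.
cos θ = L_z/|L| = 2/√20, so θ ≈ 63.43°.

θ ≈ 63.43°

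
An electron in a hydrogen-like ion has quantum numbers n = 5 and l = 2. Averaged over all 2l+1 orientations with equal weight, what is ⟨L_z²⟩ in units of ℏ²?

The allowed m_l values are -2, -1, 0, 1, 2.
⟨L_z²⟩ = ℏ²·l(l+1)/3 = 2ℏ².

⟨L_z²⟩ = 2 ℏ²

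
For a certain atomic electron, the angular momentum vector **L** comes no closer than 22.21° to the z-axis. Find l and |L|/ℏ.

l = 6, |L| = √42 ℏ ≈ 6.481ℏ

cos θ_min = l/√(l(l+1)) = √(l/(l+1)), so l/(l+1) = cos²(22.21°) = 0.8571.
l = cos²θ/sin²θ ≈ 6.
Then |L| = ℏ√(6·7) = √42 ℏ.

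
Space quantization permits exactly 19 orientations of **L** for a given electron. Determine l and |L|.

2l + 1 = 19 ⇒ l = 9.
Then |L| = √(l(l+1)) ℏ = 3√10 ℏ.

l = 9, |L| = 3√10 ℏ ≈ 9.487ℏ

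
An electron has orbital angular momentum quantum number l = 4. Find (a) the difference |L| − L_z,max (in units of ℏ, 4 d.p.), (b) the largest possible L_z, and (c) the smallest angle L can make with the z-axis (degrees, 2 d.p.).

|L|−L_z,max ≈ 0.4721ℏ; L_z,max = 4ℏ; θ_min ≈ 26.57°

|L| − L_z,max = (2√5 − 4)ℏ ≈ 0.4721ℏ.
L_z,max = lℏ = 4ℏ.
cos θ_min = 4/√20, so θ_min ≈ 26.57°.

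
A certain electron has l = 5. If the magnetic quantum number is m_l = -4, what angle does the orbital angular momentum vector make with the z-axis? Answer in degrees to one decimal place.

|L| = ℏ√(l(l+1)) = √30 ℏ.
L_z = m_l ℏ = −4ℏ.
cos θ = L_z/|L| = -4/√30, so θ ≈ 136.9°.

θ ≈ 136.9°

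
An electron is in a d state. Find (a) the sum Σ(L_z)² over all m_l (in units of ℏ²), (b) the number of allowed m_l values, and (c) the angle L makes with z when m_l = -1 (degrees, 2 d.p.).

Σ(L_z)² = 10 ℏ²; 5 values; θ(m_l=-1) ≈ 114.09°

D corresponds to l = 2.
Σ m_l² = 10, so Σ(L_z)² = 10 ℏ².
There are 2l+1 = 5 values of m_l.
For m_l = -1: cos θ = -1/√6, θ ≈ 114.09°.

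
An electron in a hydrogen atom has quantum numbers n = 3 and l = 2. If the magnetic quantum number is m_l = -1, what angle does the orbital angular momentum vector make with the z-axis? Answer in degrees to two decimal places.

|L|² = l(l+1)ℏ² = 6ℏ², so |L| = √6 ℏ.
L_z = m_l ℏ = −1ℏ.
cos θ = L_z/|L| = -1/√6, so θ ≈ 114.09°.

θ ≈ 114.09°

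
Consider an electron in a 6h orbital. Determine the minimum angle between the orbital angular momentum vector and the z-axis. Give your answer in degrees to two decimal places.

The 6h subshell has l = 5.
|L| = √(l(l+1)) ℏ = √30 ℏ.
The smallest angle corresponds to the largest L_z, i.e. m_l = l = 5, giving L_z = 5ℏ.
cos θ_min = 5/√30, so θ_min ≈ 24.09°.

θ_min ≈ 24.09°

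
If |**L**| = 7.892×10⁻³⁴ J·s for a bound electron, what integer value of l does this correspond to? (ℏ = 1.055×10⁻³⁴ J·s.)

Dividing by ℏ: |L|/ℏ ≈ 7.481.
l(l+1) ≈ 7.481² ≈ 55.96, so l = 7.

l = 7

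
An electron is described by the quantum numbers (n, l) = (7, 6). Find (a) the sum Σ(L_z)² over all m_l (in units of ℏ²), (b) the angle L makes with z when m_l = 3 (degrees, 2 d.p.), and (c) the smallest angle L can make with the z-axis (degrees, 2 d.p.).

Σ m_l² = 182, so Σ(L_z)² = 182 ℏ².
For m_l = 3: cos θ = 3/√42, θ ≈ 62.42°.
cos θ_min = 6/√42, so θ_min ≈ 22.21°.

Σ(L_z)² = 182 ℏ²; θ(m_l=3) ≈ 62.42°; θ_min ≈ 22.21°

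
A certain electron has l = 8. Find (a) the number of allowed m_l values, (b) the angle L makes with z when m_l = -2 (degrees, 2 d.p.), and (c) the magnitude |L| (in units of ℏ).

17 values; θ(m_l=-2) ≈ 103.63°; |L| = 6√2 ℏ ≈ 8.485ℏ

There are 2l+1 = 17 values of m_l.
For m_l = -2: cos θ = -2/√72, θ ≈ 103.63°.
|L| = ℏ√(8·9) = 6√2 ℏ ≈ 8.485ℏ.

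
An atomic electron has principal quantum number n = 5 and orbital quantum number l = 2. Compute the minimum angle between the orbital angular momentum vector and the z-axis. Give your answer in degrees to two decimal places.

|L| = ℏ√(l(l+1)) = √6 ℏ.
The smallest angle corresponds to the largest L_z, i.e. m_l = l = 2, giving L_z = 2ℏ.
cos θ_min = 2/√6, so θ_min ≈ 35.26°.

θ_min ≈ 35.26°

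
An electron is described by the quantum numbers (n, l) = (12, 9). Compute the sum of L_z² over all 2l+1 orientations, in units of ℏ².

m_l ∈ {-9, -8, -7, -6, -5, -4, -3, -2, -1, 0, 1, 2, 3, 4, 5, 6, 7, 8, 9}.
Summing m² from −9 to 9: Σ m_l² = 570.

Σ(L_z)² = 570 ℏ²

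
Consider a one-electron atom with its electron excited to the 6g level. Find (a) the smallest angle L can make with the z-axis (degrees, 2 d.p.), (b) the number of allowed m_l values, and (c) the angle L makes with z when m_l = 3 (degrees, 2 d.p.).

θ_min ≈ 26.57°; 9 values; θ(m_l=3) ≈ 47.87°

The 6g level has l = 4.
cos θ_min = 4/√20, so θ_min ≈ 26.57°.
There are 2l+1 = 9 values of m_l.
For m_l = 3: cos θ = 3/√20, θ ≈ 47.87°.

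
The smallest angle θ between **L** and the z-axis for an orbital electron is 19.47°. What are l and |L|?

At minimum angle, m_l = l, so cos θ = l/√(l(l+1)); cos²θ = l/(l+1) = 0.8889.
l = cos²θ/sin²θ ≈ 8.
Then |L| = ℏ√(8·9) = 6√2 ℏ.

l = 8, |L| = 6√2 ℏ ≈ 8.485ℏ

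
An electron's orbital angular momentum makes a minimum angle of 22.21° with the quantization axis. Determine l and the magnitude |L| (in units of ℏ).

cos θ_min = l/√(l(l+1)) = √(l/(l+1)), so l/(l+1) = cos²(22.21°) = 0.8571.
l = cos²θ/sin²θ ≈ 6.
Then |L| = ℏ√(6·7) = √42 ℏ.

l = 6, |L| = √42 ℏ ≈ 6.481ℏ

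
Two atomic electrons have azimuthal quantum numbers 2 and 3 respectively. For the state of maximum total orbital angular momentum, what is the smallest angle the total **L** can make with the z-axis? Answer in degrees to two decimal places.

θ_min ≈ 24.09°

By the triangle rule, |l₁ − l₂| ≤ L ≤ l₁ + l₂.
So L can be 1, 2, 3, 4, 5.
The maximum is L = 5, with |L_tot| = ℏ√(5·6) = √30 ℏ.
The minimum angle with z is arccos(5/√30) ≈ 24.09°.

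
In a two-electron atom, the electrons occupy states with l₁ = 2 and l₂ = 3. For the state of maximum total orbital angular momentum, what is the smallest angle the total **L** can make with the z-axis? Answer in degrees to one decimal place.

θ_min ≈ 24.1°

L runs from |2 − 3| = 1 to 2 + 3 = 5.
Allowed values: L = 1, 2, 3, 4, 5.
The maximum is L = 5, with |L_tot| = ℏ√(5·6) = √30 ℏ.
The minimum angle with z is arccos(5/√30) ≈ 24.1°.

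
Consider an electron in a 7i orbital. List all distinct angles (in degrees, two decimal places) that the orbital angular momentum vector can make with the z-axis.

For 7i, l = 6.
|L| = √(l(l+1)) ℏ = √42 ℏ.
cos θ = m_l/√42 for each m_l ∈ {-6, -5, -4, -3, -2, -1, 0, 1, 2, 3, 4, 5, 6}.

θ ∈ {22.21°, 39.51°, 51.89°, 62.42°, 72.02°, 81.12°, 90.00°, 98.88°, 107.98°, 117.58°, 128.11°, 140.49°, 157.79°}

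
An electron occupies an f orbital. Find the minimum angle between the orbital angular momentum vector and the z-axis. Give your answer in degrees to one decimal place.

θ_min ≈ 30.0°

For an f orbital, l = 3.
|L| = ℏ√(l(l+1)) = 2√3 ℏ.
The smallest angle corresponds to the largest L_z, i.e. m_l = l = 3, giving L_z = 3ℏ.
cos θ_min = 3/√12, so θ_min ≈ 30.0°.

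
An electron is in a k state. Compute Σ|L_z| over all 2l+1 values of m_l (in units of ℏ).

Σ|L_z| = 56 ℏ

A k state has l = 7.
m_l ∈ {-7, -6, -5, -4, -3, -2, -1, 0, 1, 2, 3, 4, 5, 6, 7}.
Σ|m_l| = 2(1+2+…+7) = 56.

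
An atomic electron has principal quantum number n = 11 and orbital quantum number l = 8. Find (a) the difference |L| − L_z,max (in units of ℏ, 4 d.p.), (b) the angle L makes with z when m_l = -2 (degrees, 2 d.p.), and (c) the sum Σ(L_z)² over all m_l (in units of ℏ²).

|L| − L_z,max = (6√2 − 8)ℏ ≈ 0.4853ℏ.
For m_l = -2: cos θ = -2/√72, θ ≈ 103.63°.
Σ m_l² = 408, so Σ(L_z)² = 408 ℏ².

|L|−L_z,max ≈ 0.4853ℏ; θ(m_l=-2) ≈ 103.63°; Σ(L_z)² = 408 ℏ²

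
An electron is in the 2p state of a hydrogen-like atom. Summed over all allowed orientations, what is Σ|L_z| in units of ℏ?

For 2p, l = 1.
m_l ∈ {-1, 0, 1}.
Σ|m_l| = l(l+1) = 2.

Σ|L_z| = 2 ℏ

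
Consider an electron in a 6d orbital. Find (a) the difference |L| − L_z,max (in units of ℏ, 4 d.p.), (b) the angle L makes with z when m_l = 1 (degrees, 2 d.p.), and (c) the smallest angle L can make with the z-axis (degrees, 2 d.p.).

|L|−L_z,max ≈ 0.4495ℏ; θ(m_l=1) ≈ 65.91°; θ_min ≈ 35.26°

6d means n = 6, l = 2.
|L| − L_z,max = (√6 − 2)ℏ ≈ 0.4495ℏ.
For m_l = 1: cos θ = 1/√6, θ ≈ 65.91°.
cos θ_min = 2/√6, so θ_min ≈ 35.26°.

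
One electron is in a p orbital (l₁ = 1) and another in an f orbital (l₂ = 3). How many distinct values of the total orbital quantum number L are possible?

L runs from |1 − 3| = 2 to 1 + 3 = 4.
So L can be 2, 3, 4.
That is 3 values.

3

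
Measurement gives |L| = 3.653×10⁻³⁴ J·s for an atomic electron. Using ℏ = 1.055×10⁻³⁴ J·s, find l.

Dividing by ℏ: |L|/ℏ ≈ 3.463.
l(l+1) ≈ 3.463² ≈ 11.99, so l = 3.

l = 3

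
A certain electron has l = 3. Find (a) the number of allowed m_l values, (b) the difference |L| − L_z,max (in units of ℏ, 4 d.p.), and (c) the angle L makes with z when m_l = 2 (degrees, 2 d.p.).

7 values; |L|−L_z,max ≈ 0.4641ℏ; θ(m_l=2) ≈ 54.74°

There are 2l+1 = 7 values of m_l.
|L| − L_z,max = (2√3 − 3)ℏ ≈ 0.4641ℏ.
For m_l = 2: cos θ = 2/√12, θ ≈ 54.74°.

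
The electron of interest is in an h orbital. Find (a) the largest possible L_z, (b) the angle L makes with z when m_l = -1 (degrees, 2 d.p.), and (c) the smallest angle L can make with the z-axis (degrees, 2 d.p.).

The letter h corresponds to l = 5.
L_z,max = lℏ = 5ℏ.
For m_l = -1: cos θ = -1/√30, θ ≈ 100.52°.
cos θ_min = 5/√30, so θ_min ≈ 24.09°.

L_z,max = 5ℏ; θ(m_l=-1) ≈ 100.52°; θ_min ≈ 24.09°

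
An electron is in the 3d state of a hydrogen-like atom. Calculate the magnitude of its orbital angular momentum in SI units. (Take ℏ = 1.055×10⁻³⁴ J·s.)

|L| = 2.584×10⁻³⁴ J·s

For 3d, l = 2.
|L| = ℏ√(l(l+1)) = ℏ√(2·3) = √6 ℏ
Numerically, |L| = 2.449 × (1.055×10⁻³⁴ J·s) = 2.584×10⁻³⁴ J·s.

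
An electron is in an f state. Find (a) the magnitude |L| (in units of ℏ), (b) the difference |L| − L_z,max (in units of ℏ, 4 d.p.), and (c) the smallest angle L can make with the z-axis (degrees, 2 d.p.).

|L| = 2√3 ℏ ≈ 3.464ℏ; |L|−L_z,max ≈ 0.4641ℏ; θ_min ≈ 30.00°

For an f orbital, l = 3.
|L| = ℏ√(3·4) = 2√3 ℏ ≈ 3.464ℏ.
|L| − L_z,max = (2√3 − 3)ℏ ≈ 0.4641ℏ.
cos θ_min = 3/√12, so θ_min ≈ 30.00°.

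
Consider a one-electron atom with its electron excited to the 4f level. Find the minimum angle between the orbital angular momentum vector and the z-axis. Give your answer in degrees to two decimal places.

θ_min ≈ 30.00°

The 4f level has l = 3.
|L|² = l(l+1)ℏ² = 12ℏ², so |L| = 2√3 ℏ.
The smallest angle corresponds to the largest L_z, i.e. m_l = l = 3, giving L_z = 3ℏ.
cos θ_min = 3/√12, so θ_min ≈ 30.00°.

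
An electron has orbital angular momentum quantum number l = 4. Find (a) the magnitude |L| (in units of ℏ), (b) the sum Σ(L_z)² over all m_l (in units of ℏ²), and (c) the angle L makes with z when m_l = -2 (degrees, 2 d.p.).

|L| = ℏ√(4·5) = 2√5 ℏ ≈ 4.472ℏ.
Σ m_l² = 60, so Σ(L_z)² = 60 ℏ².
For m_l = -2: cos θ = -2/√20, θ ≈ 116.57°.

|L| = 2√5 ℏ ≈ 4.472ℏ; Σ(L_z)² = 60 ℏ²; θ(m_l=-2) ≈ 116.57°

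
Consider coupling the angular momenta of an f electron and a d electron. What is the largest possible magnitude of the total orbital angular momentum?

|L_tot|_max = √30 ℏ ≈ 5.477ℏ

L runs from |3 − 2| = 1 to 3 + 2 = 5.
So L can be 1, 2, 3, 4, 5.
The largest magnitude corresponds to L = 5: |L_tot| = ℏ√(5·6) = √30 ℏ.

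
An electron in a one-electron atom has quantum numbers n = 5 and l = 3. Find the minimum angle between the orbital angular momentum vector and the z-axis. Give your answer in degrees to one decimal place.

θ_min ≈ 30.0°

|L|² = l(l+1)ℏ² = 12ℏ², so |L| = 2√3 ℏ.
The smallest angle corresponds to the largest L_z, i.e. m_l = l = 3, giving L_z = 3ℏ.
cos θ_min = 3/√12, so θ_min ≈ 30.0°.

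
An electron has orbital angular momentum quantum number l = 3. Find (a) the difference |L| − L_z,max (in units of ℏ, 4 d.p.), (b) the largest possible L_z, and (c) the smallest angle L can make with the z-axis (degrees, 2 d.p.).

|L|−L_z,max ≈ 0.4641ℏ; L_z,max = 3ℏ; θ_min ≈ 30.00°

|L| − L_z,max = (2√3 − 3)ℏ ≈ 0.4641ℏ.
L_z,max = lℏ = 3ℏ.
cos θ_min = 3/√12, so θ_min ≈ 30.00°.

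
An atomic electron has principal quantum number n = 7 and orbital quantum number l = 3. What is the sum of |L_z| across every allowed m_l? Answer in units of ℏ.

m_l ∈ {-3, -2, -1, 0, 1, 2, 3}.
Σ|m_l| = 2·3(3+1)/2 = 12.

Σ|L_z| = 12 ℏ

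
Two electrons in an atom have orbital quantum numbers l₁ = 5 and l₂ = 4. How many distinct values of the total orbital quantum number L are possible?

9

Angular momentum addition gives L = |l₁ − l₂|, …, l₁ + l₂.
Allowed values: L = 1, 2, 3, 4, 5, 6, 7, 8, 9.
That is 9 values.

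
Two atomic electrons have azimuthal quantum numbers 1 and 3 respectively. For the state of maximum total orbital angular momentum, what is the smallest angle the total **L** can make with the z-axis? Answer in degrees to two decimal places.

θ_min ≈ 26.57°

Angular momentum addition gives L = |l₁ − l₂|, …, l₁ + l₂.
So L can be 2, 3, 4.
The maximum is L = 4, with |L_tot| = ℏ√(4·5) = 2√5 ℏ.
The minimum angle with z is arccos(4/√20) ≈ 26.57°.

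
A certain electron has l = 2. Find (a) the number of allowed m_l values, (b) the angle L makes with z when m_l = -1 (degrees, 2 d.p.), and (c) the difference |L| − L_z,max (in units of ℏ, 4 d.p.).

There are 2l+1 = 5 values of m_l.
For m_l = -1: cos θ = -1/√6, θ ≈ 114.09°.
|L| − L_z,max = (√6 − 2)ℏ ≈ 0.4495ℏ.

5 values; θ(m_l=-1) ≈ 114.09°; |L|−L_z,max ≈ 0.4495ℏ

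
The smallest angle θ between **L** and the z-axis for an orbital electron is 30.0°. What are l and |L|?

l = 3, |L| = 2√3 ℏ ≈ 3.464ℏ

cos²θ_min = l/(l+1) = 0.7500.
l = cos²θ/sin²θ ≈ 3.
Then |L| = ℏ√(3·4) = 2√3 ℏ.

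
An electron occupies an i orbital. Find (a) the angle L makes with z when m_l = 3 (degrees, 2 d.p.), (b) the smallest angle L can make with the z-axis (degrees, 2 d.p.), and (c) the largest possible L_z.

For an i orbital, l = 6.
For m_l = 3: cos θ = 3/√42, θ ≈ 62.42°.
cos θ_min = 6/√42, so θ_min ≈ 22.21°.
L_z,max = lℏ = 6ℏ.

θ(m_l=3) ≈ 62.42°; θ_min ≈ 22.21°; L_z,max = 6ℏ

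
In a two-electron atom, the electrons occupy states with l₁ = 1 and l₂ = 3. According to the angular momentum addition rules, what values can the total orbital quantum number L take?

L runs from |1 − 3| = 2 to 1 + 3 = 4.
Allowed values: L = 2, 3, 4.

L = 2, 3, 4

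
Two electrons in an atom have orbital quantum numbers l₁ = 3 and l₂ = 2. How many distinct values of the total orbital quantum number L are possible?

5

By the triangle rule, |l₁ − l₂| ≤ L ≤ l₁ + l₂.
So L can be 1, 2, 3, 4, 5.
That is 5 values.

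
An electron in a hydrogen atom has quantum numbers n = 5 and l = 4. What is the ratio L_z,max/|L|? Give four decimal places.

L_z,max/|L| = 0.8944

|L| = 2√5 ℏ ≈ 4.4721ℏ, while L_z,max = lℏ = 4ℏ.
L_z,max/|L| = 4/√20 = 0.8944.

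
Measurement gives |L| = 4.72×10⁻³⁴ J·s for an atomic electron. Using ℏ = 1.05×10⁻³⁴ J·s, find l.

l = 4

Dividing by ℏ: |L|/ℏ ≈ 4.495.
l(l+1) ≈ 4.495² ≈ 20.21, so l = 4.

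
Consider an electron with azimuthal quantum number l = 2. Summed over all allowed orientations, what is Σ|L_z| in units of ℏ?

The allowed m_l values are -2, -1, 0, 1, 2.
Σ|m_l| = 2·2(2+1)/2 = 6.

Σ|L_z| = 6 ℏ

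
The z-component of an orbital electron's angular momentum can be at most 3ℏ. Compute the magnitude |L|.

The maximum L_z equals lℏ, giving l = 3.
Then |L| = ℏ√(3·4) = 2√3 ℏ.

|L| = 2√3 ℏ ≈ 3.464ℏ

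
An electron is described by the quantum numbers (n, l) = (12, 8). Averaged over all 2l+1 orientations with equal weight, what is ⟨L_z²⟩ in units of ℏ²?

⟨L_z²⟩ = 24 ℏ²

The allowed m_l values are -8, -7, -6, -5, -4, -3, -2, -1, 0, 1, 2, 3, 4, 5, 6, 7, 8.
⟨L_z²⟩ = ℏ²·(Σ m_l²)/(2l+1) = ℏ²·408/17 = 24ℏ².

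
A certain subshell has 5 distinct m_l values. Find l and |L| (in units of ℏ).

Since there are 2l+1 = 5 values of m_l, l = 2.
|L| = ℏ√(l(l+1)) = ℏ√(2·3) = √6 ℏ.

l = 2, |L| = √6 ℏ ≈ 2.449ℏ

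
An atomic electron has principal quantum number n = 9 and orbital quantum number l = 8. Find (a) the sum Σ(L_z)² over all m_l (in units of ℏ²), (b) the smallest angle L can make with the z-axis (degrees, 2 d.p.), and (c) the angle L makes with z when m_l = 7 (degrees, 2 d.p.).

Σ(L_z)² = 408 ℏ²; θ_min ≈ 19.47°; θ(m_l=7) ≈ 34.42°

Σ m_l² = 408, so Σ(L_z)² = 408 ℏ².
cos θ_min = 8/√72, so θ_min ≈ 19.47°.
For m_l = 7: cos θ = 7/√72, θ ≈ 34.42°.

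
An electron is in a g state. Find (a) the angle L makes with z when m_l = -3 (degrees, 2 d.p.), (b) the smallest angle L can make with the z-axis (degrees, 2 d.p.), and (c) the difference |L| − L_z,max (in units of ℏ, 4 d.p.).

θ(m_l=-3) ≈ 132.13°; θ_min ≈ 26.57°; |L|−L_z,max ≈ 0.4721ℏ

A g state has l = 4.
For m_l = -3: cos θ = -3/√20, θ ≈ 132.13°.
cos θ_min = 4/√20, so θ_min ≈ 26.57°.
|L| − L_z,max = (2√5 − 4)ℏ ≈ 0.4721ℏ.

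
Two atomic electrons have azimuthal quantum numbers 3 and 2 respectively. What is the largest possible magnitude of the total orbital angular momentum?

Angular momentum addition gives L = |l₁ − l₂|, …, l₁ + l₂.
Allowed values: L = 1, 2, 3, 4, 5.
The largest magnitude corresponds to L = 5: |L_tot| = ℏ√(5·6) = √30 ℏ.

|L_tot|_max = √30 ℏ ≈ 5.477ℏ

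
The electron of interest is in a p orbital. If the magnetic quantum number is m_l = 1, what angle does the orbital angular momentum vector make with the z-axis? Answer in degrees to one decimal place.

A p state has l = 1.
|L| = √(l(l+1)) ℏ = √2 ℏ.
L_z = m_l ℏ = 1ℏ.
cos θ = L_z/|L| = 1/√2, so θ ≈ 45.0°.

θ ≈ 45.0°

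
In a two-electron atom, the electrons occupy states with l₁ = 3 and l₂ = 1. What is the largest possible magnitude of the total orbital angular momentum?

|L_tot|_max = 2√5 ℏ ≈ 4.472ℏ

The total orbital quantum number L ranges from |l₁ − l₂| to l₁ + l₂ in integer steps.
L ∈ {2, 3, 4}.
The largest magnitude corresponds to L = 4: |L_tot| = ℏ√(4·5) = 2√5 ℏ.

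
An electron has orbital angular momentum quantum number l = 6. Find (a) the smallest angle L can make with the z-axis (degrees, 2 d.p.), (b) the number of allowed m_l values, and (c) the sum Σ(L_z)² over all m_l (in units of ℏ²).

θ_min ≈ 22.21°; 13 values; Σ(L_z)² = 182 ℏ²

cos θ_min = 6/√42, so θ_min ≈ 22.21°.
There are 2l+1 = 13 values of m_l.
Σ m_l² = 182, so Σ(L_z)² = 182 ℏ².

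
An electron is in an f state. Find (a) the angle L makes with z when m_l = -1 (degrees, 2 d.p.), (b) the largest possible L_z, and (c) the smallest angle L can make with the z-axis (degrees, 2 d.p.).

θ(m_l=-1) ≈ 106.78°; L_z,max = 3ℏ; θ_min ≈ 30.00°

An f state has l = 3.
For m_l = -1: cos θ = -1/√12, θ ≈ 106.78°.
L_z,max = lℏ = 3ℏ.
cos θ_min = 3/√12, so θ_min ≈ 30.00°.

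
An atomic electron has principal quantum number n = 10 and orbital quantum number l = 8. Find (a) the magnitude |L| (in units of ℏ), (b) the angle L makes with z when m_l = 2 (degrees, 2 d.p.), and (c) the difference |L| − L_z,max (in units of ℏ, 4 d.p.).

|L| = 6√2 ℏ ≈ 8.485ℏ; θ(m_l=2) ≈ 76.37°; |L|−L_z,max ≈ 0.4853ℏ

|L| = ℏ√(8·9) = 6√2 ℏ ≈ 8.485ℏ.
For m_l = 2: cos θ = 2/√72, θ ≈ 76.37°.
|L| − L_z,max = (6√2 − 8)ℏ ≈ 0.4853ℏ.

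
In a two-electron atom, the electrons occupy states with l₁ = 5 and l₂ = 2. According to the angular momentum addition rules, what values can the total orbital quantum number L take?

L = 3, 4, 5, 6, 7

The total orbital quantum number L ranges from |l₁ − l₂| to l₁ + l₂ in integer steps.
L ∈ {3, 4, 5, 6, 7}.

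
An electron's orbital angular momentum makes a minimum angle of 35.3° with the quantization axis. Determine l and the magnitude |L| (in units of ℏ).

l = 2, |L| = √6 ℏ ≈ 2.449ℏ

cos θ_min = l/√(l(l+1)) = √(l/(l+1)), so l/(l+1) = cos²(35.3°) = 0.6661.
Solving: l = 2.
Then |L| = ℏ√(2·3) = √6 ℏ.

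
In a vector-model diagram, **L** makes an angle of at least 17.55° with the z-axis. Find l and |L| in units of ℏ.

cos²θ_min = l/(l+1) = 0.9091.
l = cos²θ/sin²θ ≈ 10.
Then |L| = ℏ√(10·11) = √110 ℏ.

l = 10, |L| = √110 ℏ ≈ 10.488ℏ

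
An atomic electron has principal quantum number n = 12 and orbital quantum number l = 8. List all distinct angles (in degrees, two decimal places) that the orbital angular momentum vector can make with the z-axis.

θ ∈ {19.47°, 34.42°, 45.00°, 53.90°, 61.87°, 69.30°, 76.37°, 83.23°, 90.00°, 96.77°, 103.63°, 110.70°, 118.13°, 126.10°, 135.00°, 145.58°, 160.53°}

|L| = ℏ√(l(l+1)) = 6√2 ℏ.
cos θ = m_l/√72 for each m_l ∈ {-8, -7, -6, -5, -4, -3, -2, -1, 0, 1, 2, 3, 4, 5, 6, 7, 8}.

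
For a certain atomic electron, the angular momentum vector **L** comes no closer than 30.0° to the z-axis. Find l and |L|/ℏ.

l = 3, |L| = 2√3 ℏ ≈ 3.464ℏ

At minimum angle, m_l = l, so cos θ = l/√(l(l+1)); cos²θ = l/(l+1) = 0.7500.
l = cos²θ/sin²θ ≈ 3.
Then |L| = ℏ√(3·4) = 2√3 ℏ.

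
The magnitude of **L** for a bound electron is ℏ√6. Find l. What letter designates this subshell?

Since |L|² = l(l+1)ℏ², l(l+1) = 6.
The positive root is l = 2.

l = 2 (d orbital)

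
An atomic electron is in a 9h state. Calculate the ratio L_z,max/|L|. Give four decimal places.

For 9h, l = 5.
|L| = √30 ℏ ≈ 5.4772ℏ, while L_z,max = lℏ = 5ℏ.
L_z,max/|L| = 5/√30 = 0.9129.

L_z,max/|L| = 0.9129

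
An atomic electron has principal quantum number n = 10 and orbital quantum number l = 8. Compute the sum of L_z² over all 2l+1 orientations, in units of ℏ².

Σ(L_z)² = 408 ℏ²

The allowed m_l values are -8, -7, -6, -5, -4, -3, -2, -1, 0, 1, 2, 3, 4, 5, 6, 7, 8.
Σ m_l² = l(l+1)(2l+1)/3 = 8·9·17/3 = 408.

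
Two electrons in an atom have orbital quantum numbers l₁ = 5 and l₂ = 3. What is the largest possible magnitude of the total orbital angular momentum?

By the triangle rule, |l₁ − l₂| ≤ L ≤ l₁ + l₂.
Allowed values: L = 2, 3, 4, 5, 6, 7, 8.
The largest magnitude corresponds to L = 8: |L_tot| = ℏ√(8·9) = 6√2 ℏ.

|L_tot|_max = 6√2 ℏ ≈ 8.485ℏ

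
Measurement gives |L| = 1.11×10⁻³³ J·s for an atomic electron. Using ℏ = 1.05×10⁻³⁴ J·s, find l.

l = 10

|L|/ℏ = (1.11×10⁻³³)/(1.05×10⁻³⁴) ≈ 10.571.
l(l+1) ≈ 10.571² ≈ 111.76, so l = 10.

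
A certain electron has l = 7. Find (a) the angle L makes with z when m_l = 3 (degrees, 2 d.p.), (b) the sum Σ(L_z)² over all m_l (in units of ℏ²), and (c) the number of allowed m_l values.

θ(m_l=3) ≈ 66.37°; Σ(L_z)² = 280 ℏ²; 15 values

For m_l = 3: cos θ = 3/√56, θ ≈ 66.37°.
Σ m_l² = 280, so Σ(L_z)² = 280 ℏ².
There are 2l+1 = 15 values of m_l.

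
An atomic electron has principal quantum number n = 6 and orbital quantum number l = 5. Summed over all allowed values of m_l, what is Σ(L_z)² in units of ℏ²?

m_l ∈ {-5, -4, -3, -2, -1, 0, 1, 2, 3, 4, 5}.
Summing m² from −5 to 5: Σ m_l² = 110.

Σ(L_z)² = 110 ℏ²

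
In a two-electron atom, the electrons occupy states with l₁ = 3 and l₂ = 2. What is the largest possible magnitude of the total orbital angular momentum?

The total orbital quantum number L ranges from |l₁ − l₂| to l₁ + l₂ in integer steps.
L ∈ {1, 2, 3, 4, 5}.
The largest magnitude corresponds to L = 5: |L_tot| = ℏ√(5·6) = √30 ℏ.

|L_tot|_max = √30 ℏ ≈ 5.477ℏ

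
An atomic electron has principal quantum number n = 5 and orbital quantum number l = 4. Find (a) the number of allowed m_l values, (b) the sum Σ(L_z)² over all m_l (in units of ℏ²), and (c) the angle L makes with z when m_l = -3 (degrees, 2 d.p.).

There are 2l+1 = 9 values of m_l.
Σ m_l² = 60, so Σ(L_z)² = 60 ℏ².
For m_l = -3: cos θ = -3/√20, θ ≈ 132.13°.

9 values; Σ(L_z)² = 60 ℏ²; θ(m_l=-3) ≈ 132.13°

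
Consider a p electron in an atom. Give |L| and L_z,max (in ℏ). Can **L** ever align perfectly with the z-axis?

No: L_z,max = 1ℏ < |L| = √2 ℏ ≈ 1.414ℏ

The letter p corresponds to l = 1.
|L| = √2 ℏ ≈ 1.4142ℏ, while L_z,max = lℏ = 1ℏ.
Since |L| > L_z,max, the vector can never point exactly along z; the closest it comes is θ_min = arccos(1/√2) ≈ 45.0°.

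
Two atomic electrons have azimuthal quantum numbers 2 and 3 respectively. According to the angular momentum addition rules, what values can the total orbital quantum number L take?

L = 1, 2, 3, 4, 5

The total orbital quantum number L ranges from |l₁ − l₂| to l₁ + l₂ in integer steps.
Allowed values: L = 1, 2, 3, 4, 5.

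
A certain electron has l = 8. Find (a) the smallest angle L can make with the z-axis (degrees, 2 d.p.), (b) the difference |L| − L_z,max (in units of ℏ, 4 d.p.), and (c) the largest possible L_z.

cos θ_min = 8/√72, so θ_min ≈ 19.47°.
|L| − L_z,max = (6√2 − 8)ℏ ≈ 0.4853ℏ.
L_z,max = lℏ = 8ℏ.

θ_min ≈ 19.47°; |L|−L_z,max ≈ 0.4853ℏ; L_z,max = 8ℏ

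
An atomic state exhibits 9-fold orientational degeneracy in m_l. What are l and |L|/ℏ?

l = 4, |L| = 2√5 ℏ ≈ 4.472ℏ

9 = 2l + 1, so l = (9−1)/2 = 4.
Then |L| = √(l(l+1)) ℏ = 2√5 ℏ.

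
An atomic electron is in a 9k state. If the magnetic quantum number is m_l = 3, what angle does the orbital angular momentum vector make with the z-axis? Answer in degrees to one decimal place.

The 9k subshell has l = 7.
|L|² = l(l+1)ℏ² = 56ℏ², so |L| = 2√14 ℏ.
L_z = m_l ℏ = 3ℏ.
cos θ = L_z/|L| = 3/√56, so θ ≈ 66.4°.

θ ≈ 66.4°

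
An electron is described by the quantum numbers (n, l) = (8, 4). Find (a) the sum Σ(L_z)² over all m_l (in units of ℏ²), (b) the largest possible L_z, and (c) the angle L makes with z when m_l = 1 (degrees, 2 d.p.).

Σ m_l² = 60, so Σ(L_z)² = 60 ℏ².
L_z,max = lℏ = 4ℏ.
For m_l = 1: cos θ = 1/√20, θ ≈ 77.08°.

Σ(L_z)² = 60 ℏ²; L_z,max = 4ℏ; θ(m_l=1) ≈ 77.08°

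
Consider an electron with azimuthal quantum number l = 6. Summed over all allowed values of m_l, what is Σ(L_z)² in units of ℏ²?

m_l runs from −6 to 6, i.e. {-6, -5, -4, -3, -2, -1, 0, 1, 2, 3, 4, 5, 6}.
Σ m_l² = l(l+1)(2l+1)/3 = 6·7·13/3 = 182.

Σ(L_z)² = 182 ℏ²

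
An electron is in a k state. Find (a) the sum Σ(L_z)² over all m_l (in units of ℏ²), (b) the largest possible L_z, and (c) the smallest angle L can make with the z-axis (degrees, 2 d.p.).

Σ(L_z)² = 280 ℏ²; L_z,max = 7ℏ; θ_min ≈ 20.70°

For a k orbital, l = 7.
Σ m_l² = 280, so Σ(L_z)² = 280 ℏ².
L_z,max = lℏ = 7ℏ.
cos θ_min = 7/√56, so θ_min ≈ 20.70°.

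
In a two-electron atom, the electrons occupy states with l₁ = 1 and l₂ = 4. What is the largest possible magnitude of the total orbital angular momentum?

The total orbital quantum number L ranges from |l₁ − l₂| to l₁ + l₂ in integer steps.
So L can be 3, 4, 5.
The largest magnitude corresponds to L = 5: |L_tot| = ℏ√(5·6) = √30 ℏ.

|L_tot|_max = √30 ℏ ≈ 5.477ℏ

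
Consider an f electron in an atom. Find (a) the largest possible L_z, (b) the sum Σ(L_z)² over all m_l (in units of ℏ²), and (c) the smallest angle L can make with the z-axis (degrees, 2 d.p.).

For an f orbital, l = 3.
L_z,max = lℏ = 3ℏ.
Σ m_l² = 28, so Σ(L_z)² = 28 ℏ².
cos θ_min = 3/√12, so θ_min ≈ 30.00°.

L_z,max = 3ℏ; Σ(L_z)² = 28 ℏ²; θ_min ≈ 30.00°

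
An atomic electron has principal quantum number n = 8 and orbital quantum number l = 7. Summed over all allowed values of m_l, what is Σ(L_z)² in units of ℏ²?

Σ(L_z)² = 280 ℏ²

m_l runs from −7 to 7, i.e. {-7, -6, -5, -4, -3, -2, -1, 0, 1, 2, 3, 4, 5, 6, 7}.
Σ m_l² = 2·(1 + 4 + 9 + 16 + 25 + 36 + 49) = 280.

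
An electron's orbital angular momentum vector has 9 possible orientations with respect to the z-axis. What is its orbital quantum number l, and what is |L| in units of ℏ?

Since there are 2l+1 = 9 values of m_l, l = 4.
|L| = ℏ√(l(l+1)) = ℏ√(4·5) = 2√5 ℏ.

l = 4, |L| = 2√5 ℏ ≈ 4.472ℏ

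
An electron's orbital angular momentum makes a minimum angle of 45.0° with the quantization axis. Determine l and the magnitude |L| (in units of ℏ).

At minimum angle, m_l = l, so cos θ = l/√(l(l+1)); cos²θ = l/(l+1) = 0.5000.
l = cos²θ/sin²θ ≈ 1.
Then |L| = ℏ√(1·2) = √2 ℏ.

l = 1, |L| = √2 ℏ ≈ 1.414ℏ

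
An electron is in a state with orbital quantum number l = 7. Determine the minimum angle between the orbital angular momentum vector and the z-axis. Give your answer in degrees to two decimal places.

|L|² = l(l+1)ℏ² = 56ℏ², so |L| = 2√14 ℏ.
The smallest angle corresponds to the largest L_z, i.e. m_l = l = 7, giving L_z = 7ℏ.
cos θ_min = 7/√56, so θ_min ≈ 20.70°.

θ_min ≈ 20.70°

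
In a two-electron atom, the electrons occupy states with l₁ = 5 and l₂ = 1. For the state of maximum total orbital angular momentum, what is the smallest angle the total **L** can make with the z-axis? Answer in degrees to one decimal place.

θ_min ≈ 22.2°

By the triangle rule, |l₁ − l₂| ≤ L ≤ l₁ + l₂.
Allowed values: L = 4, 5, 6.
The maximum is L = 6, with |L_tot| = ℏ√(6·7) = √42 ℏ.
The minimum angle with z is arccos(6/√42) ≈ 22.2°.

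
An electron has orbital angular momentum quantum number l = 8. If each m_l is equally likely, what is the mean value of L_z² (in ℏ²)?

⟨L_z²⟩ = 24 ℏ²

m_l runs from −8 to 8, i.e. {-8, -7, -6, -5, -4, -3, -2, -1, 0, 1, 2, 3, 4, 5, 6, 7, 8}.
⟨L_z²⟩ = ℏ²·(Σ m_l²)/(2l+1) = ℏ²·408/17 = 24ℏ².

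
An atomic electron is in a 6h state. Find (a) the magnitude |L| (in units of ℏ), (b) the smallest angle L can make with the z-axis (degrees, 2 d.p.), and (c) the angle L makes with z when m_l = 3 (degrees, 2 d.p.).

For 6h, l = 5.
|L| = ℏ√(5·6) = √30 ℏ ≈ 5.477ℏ.
cos θ_min = 5/√30, so θ_min ≈ 24.09°.
For m_l = 3: cos θ = 3/√30, θ ≈ 56.79°.

|L| = √30 ℏ ≈ 5.477ℏ; θ_min ≈ 24.09°; θ(m_l=3) ≈ 56.79°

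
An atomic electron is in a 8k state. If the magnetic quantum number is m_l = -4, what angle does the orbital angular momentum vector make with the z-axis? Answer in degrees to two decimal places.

θ ≈ 122.31°

The 8k subshell has l = 7.
|L| = ℏ√(l(l+1)) = 2√14 ℏ.
L_z = m_l ℏ = −4ℏ.
cos θ = L_z/|L| = -4/√56, so θ ≈ 122.31°.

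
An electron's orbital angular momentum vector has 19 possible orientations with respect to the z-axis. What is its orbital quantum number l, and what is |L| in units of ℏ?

19 = 2l + 1, so l = (19−1)/2 = 9.
|L| = ℏ√(l(l+1)) = ℏ√(9·10) = 3√10 ℏ.

l = 9, |L| = 3√10 ℏ ≈ 9.487ℏ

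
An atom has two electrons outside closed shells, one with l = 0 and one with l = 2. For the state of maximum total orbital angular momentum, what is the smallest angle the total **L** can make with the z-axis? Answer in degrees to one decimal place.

Angular momentum addition gives L = |l₁ − l₂|, …, l₁ + l₂.
So L can be 2.
The maximum is L = 2, with |L_tot| = ℏ√(2·3) = √6 ℏ.
The minimum angle with z is arccos(2/√6) ≈ 35.3°.

θ_min ≈ 35.3°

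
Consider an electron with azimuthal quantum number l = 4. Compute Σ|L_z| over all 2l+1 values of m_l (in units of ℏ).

Σ|L_z| = 20 ℏ

m_l ∈ {-4, -3, -2, -1, 0, 1, 2, 3, 4}.
Σ|m_l| = 2·4(4+1)/2 = 20.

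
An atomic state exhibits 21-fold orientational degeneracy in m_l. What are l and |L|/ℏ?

Since there are 2l+1 = 21 values of m_l, l = 10.
|L| = ℏ√(l(l+1)) = ℏ√(10·11) = √110 ℏ.

l = 10, |L| = √110 ℏ ≈ 10.488ℏ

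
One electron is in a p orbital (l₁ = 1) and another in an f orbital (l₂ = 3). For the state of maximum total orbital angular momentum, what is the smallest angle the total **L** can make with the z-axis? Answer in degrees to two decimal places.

By the triangle rule, |l₁ − l₂| ≤ L ≤ l₁ + l₂.
L ∈ {2, 3, 4}.
The maximum is L = 4, with |L_tot| = ℏ√(4·5) = 2√5 ℏ.
The minimum angle with z is arccos(4/√20) ≈ 26.57°.

θ_min ≈ 26.57°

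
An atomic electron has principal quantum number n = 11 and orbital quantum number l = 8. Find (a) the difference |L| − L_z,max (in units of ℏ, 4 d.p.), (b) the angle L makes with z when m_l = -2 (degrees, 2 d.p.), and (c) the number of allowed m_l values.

|L|−L_z,max ≈ 0.4853ℏ; θ(m_l=-2) ≈ 103.63°; 17 values

|L| − L_z,max = (6√2 − 8)ℏ ≈ 0.4853ℏ.
For m_l = -2: cos θ = -2/√72, θ ≈ 103.63°.
There are 2l+1 = 17 values of m_l.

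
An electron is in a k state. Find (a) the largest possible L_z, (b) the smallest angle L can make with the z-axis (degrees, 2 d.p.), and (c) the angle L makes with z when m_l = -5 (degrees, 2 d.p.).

L_z,max = 7ℏ; θ_min ≈ 20.70°; θ(m_l=-5) ≈ 131.92°

For a k orbital, l = 7.
L_z,max = lℏ = 7ℏ.
cos θ_min = 7/√56, so θ_min ≈ 20.70°.
For m_l = -5: cos θ = -5/√56, θ ≈ 131.92°.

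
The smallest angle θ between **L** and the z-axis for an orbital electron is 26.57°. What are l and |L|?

l = 4, |L| = 2√5 ℏ ≈ 4.472ℏ

At minimum angle, m_l = l, so cos θ = l/√(l(l+1)); cos²θ = l/(l+1) = 0.7999.
l = cos²θ/sin²θ ≈ 4.
Then |L| = ℏ√(4·5) = 2√5 ℏ.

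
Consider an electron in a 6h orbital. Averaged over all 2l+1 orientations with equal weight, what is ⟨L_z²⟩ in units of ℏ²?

For 6h, l = 5.
m_l runs from −5 to 5, i.e. {-5, -4, -3, -2, -1, 0, 1, 2, 3, 4, 5}.
⟨L_z²⟩ = ℏ²·l(l+1)/3 = 10ℏ².

⟨L_z²⟩ = 10 ℏ²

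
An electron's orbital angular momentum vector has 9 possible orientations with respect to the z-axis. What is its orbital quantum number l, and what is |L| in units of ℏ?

Since there are 2l+1 = 9 values of m_l, l = 4.
|L| = ℏ√(l(l+1)) = ℏ√(4·5) = 2√5 ℏ.

l = 4, |L| = 2√5 ℏ ≈ 4.472ℏ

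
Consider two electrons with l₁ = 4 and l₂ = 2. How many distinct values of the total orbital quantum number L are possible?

Angular momentum addition gives L = |l₁ − l₂|, …, l₁ + l₂.
So L can be 2, 3, 4, 5, 6.
That is 5 values.

5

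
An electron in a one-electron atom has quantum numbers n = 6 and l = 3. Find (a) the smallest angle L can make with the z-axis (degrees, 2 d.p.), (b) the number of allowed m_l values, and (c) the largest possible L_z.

θ_min ≈ 30.00°; 7 values; L_z,max = 3ℏ

cos θ_min = 3/√12, so θ_min ≈ 30.00°.
There are 2l+1 = 7 values of m_l.
L_z,max = lℏ = 3ℏ.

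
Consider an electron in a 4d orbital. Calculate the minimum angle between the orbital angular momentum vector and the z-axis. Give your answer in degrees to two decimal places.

θ_min ≈ 35.26°

4d means n = 4, l = 2.
|L|² = l(l+1)ℏ² = 6ℏ², so |L| = √6 ℏ.
The smallest angle corresponds to the largest L_z, i.e. m_l = l = 2, giving L_z = 2ℏ.
cos θ_min = 2/√6, so θ_min ≈ 35.26°.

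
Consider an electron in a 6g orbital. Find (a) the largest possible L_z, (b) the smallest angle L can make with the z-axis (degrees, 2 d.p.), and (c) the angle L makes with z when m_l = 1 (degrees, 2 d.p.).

The 6g subshell has l = 4.
L_z,max = lℏ = 4ℏ.
cos θ_min = 4/√20, so θ_min ≈ 26.57°.
For m_l = 1: cos θ = 1/√20, θ ≈ 77.08°.

L_z,max = 4ℏ; θ_min ≈ 26.57°; θ(m_l=1) ≈ 77.08°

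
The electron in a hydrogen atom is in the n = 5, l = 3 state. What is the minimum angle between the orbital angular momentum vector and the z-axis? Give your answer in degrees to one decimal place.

|L|² = l(l+1)ℏ² = 12ℏ², so |L| = 2√3 ℏ.
The smallest angle corresponds to the largest L_z, i.e. m_l = l = 3, giving L_z = 3ℏ.
cos θ_min = 3/√12, so θ_min ≈ 30.0°.

θ_min ≈ 30.0°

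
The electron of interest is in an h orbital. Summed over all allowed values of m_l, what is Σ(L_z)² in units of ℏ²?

Σ(L_z)² = 110 ℏ²

The letter h corresponds to l = 5.
m_l ∈ {-5, -4, -3, -2, -1, 0, 1, 2, 3, 4, 5}.
Summing m² from −5 to 5: Σ m_l² = 110.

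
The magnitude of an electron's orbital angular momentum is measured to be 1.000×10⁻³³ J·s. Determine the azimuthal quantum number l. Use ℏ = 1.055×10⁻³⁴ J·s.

|L|/ℏ = (1.000×10⁻³³)/(1.055×10⁻³⁴) ≈ 9.479.
(|L|/ℏ)² = l(l+1) ≈ 89.85 ⇒ l = 9.

l = 9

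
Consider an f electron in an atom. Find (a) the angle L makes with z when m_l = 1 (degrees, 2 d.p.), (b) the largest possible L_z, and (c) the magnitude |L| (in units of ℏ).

An f state has l = 3.
For m_l = 1: cos θ = 1/√12, θ ≈ 73.22°.
L_z,max = lℏ = 3ℏ.
|L| = ℏ√(3·4) = 2√3 ℏ ≈ 3.464ℏ.

θ(m_l=1) ≈ 73.22°; L_z,max = 3ℏ; |L| = 2√3 ℏ ≈ 3.464ℏ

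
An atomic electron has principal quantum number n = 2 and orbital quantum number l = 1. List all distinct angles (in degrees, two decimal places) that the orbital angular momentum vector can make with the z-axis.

θ ∈ {45.00°, 90.00°, 135.00°}

|L|² = l(l+1)ℏ² = 2ℏ², so |L| = √2 ℏ.
cos θ = m_l/√2 for each m_l ∈ {-1, 0, 1}.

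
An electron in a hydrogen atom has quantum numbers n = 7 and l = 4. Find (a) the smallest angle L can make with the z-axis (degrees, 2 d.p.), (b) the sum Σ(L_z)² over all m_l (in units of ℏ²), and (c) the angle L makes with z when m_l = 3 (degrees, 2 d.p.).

cos θ_min = 4/√20, so θ_min ≈ 26.57°.
Σ m_l² = 60, so Σ(L_z)² = 60 ℏ².
For m_l = 3: cos θ = 3/√20, θ ≈ 47.87°.

θ_min ≈ 26.57°; Σ(L_z)² = 60 ℏ²; θ(m_l=3) ≈ 47.87°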